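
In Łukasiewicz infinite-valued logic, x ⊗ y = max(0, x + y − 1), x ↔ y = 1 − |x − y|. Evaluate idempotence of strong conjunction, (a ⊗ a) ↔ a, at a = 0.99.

a ⊗ a = max(0, 0.99 + 0.99 − 1) = max(0, 0.98) = 0.98
(a ⊗ a) ↔ a = 1 − |0.98 − 0.99| = 1 − 0.01 = 0.99
(The value 0.99 < 1 shows this instance is not satisfied; fails in Ł∞ since a ⊗ a = max(0, 2a−1) ≠ a in general.)

0.99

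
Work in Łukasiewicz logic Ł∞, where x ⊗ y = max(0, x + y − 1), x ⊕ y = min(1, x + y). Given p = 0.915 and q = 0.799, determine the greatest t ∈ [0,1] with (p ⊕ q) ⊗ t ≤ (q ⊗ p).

p ⊕ q = min(1, 0.915 + 0.799) = min(1, 1.714) = 1.000
So the left factor is p ⊕ q = 1.000.
q ⊗ p = max(0, 0.799 + 0.915 − 1) = max(0, 0.714) = 0.714
So the right-hand bound is q ⊗ p = 0.714.
The residuum of the Łukasiewicz t-norm gives the supremum: min(1, 1 − 1.000 + 0.714).
1 − 1.000 + 0.714 = 0.714, so t = min(1, 0.714) = 0.714.
Check: 1.000 ⊗ 0.714 = max(0, 0.714) = 0.714 ≤ 0.714.

0.714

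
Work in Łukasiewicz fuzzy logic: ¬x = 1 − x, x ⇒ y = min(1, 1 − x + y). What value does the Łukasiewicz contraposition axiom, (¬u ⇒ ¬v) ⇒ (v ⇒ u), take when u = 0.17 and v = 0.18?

¬u = 1 − 0.17 = 0.83
¬v = 1 − 0.18 = 0.82
¬u ⇒ ¬v = min(1, 1 − 0.83 + 0.82) = min(1, 0.99) = 0.99
v ⇒ u = min(1, 1 − 0.18 + 0.17) = min(1, 0.99) = 0.99
(¬u ⇒ ¬v) ⇒ (v ⇒ u) = min(1, 1 − 0.99 + 0.99) = min(1, 1.00) = 1.00
(As expected: an axiom of Ł∞, always 1.)

1.00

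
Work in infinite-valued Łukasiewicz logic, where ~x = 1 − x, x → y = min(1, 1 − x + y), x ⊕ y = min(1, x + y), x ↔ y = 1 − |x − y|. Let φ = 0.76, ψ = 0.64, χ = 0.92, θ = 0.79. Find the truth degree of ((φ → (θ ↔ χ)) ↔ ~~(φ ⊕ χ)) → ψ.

θ ↔ χ = 1 − |0.79 − 0.92| = 1 − 0.13 = 0.87
φ → (θ ↔ χ) = min(1, 1 − 0.76 + 0.87) = min(1, 1.11) = 1.00
φ ⊕ χ = min(1, 0.76 + 0.92) = min(1, 1.68) = 1.00
~(φ ⊕ χ) = 1 − 1.00 = 0.00
~~(φ ⊕ χ) = 1 − 0.00 = 1.00
(φ → (θ ↔ χ)) ↔ ~~(φ ⊕ χ) = 1 − |1.00 − 1.00| = 1 − 0.00 = 1.00
((φ → (θ ↔ χ)) ↔ ~~(φ ⊕ χ)) → ψ = min(1, 1 − 1.00 + 0.64) = min(1, 0.64) = 0.64

0.64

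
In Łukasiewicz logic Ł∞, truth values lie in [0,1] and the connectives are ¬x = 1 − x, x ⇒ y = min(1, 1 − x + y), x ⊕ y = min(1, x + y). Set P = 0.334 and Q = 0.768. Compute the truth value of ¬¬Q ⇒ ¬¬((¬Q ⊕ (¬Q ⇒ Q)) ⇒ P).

0.566

¬Q = 1 − 0.768 = 0.232
¬¬Q = 1 − 0.232 = 0.768
¬Q ⇒ Q = min(1, 1 − 0.232 + 0.768) = min(1, 1.536) = 1.000
¬Q ⊕ (¬Q ⇒ Q) = min(1, 0.232 + 1.000) = min(1, 1.232) = 1.000
(¬Q ⊕ (¬Q ⇒ Q)) ⇒ P = min(1, 1 − 1.000 + 0.334) = min(1, 0.334) = 0.334
¬((¬Q ⊕ (¬Q ⇒ Q)) ⇒ P) = 1 − 0.334 = 0.666
¬¬((¬Q ⊕ (¬Q ⇒ Q)) ⇒ P) = 1 − 0.666 = 0.334
¬¬Q ⇒ ¬¬((¬Q ⊕ (¬Q ⇒ Q)) ⇒ P) = min(1, 1 − 0.768 + 0.334) = min(1, 0.566) = 0.566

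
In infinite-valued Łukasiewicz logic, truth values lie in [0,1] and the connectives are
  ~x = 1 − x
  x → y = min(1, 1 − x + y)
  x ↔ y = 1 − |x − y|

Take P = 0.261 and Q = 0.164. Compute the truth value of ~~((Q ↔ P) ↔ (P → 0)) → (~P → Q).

Q ↔ P = 1 − |0.164 − 0.261| = 1 − 0.097 = 0.903
P → 0 = min(1, 1 − 0.261 + 0.000) = min(1, 0.739) = 0.739
(Q ↔ P) ↔ (P → 0) = 1 − |0.903 − 0.739| = 1 − 0.164 = 0.836
~((Q ↔ P) ↔ (P → 0)) = 1 − 0.836 = 0.164
~~((Q ↔ P) ↔ (P → 0)) = 1 − 0.164 = 0.836
~P = 1 − 0.261 = 0.739
~P → Q = min(1, 1 − 0.739 + 0.164) = min(1, 0.425) = 0.425
~~((Q ↔ P) ↔ (P → 0)) → (~P → Q) = min(1, 1 − 0.836 + 0.425) = min(1, 0.589) = 0.589

0.589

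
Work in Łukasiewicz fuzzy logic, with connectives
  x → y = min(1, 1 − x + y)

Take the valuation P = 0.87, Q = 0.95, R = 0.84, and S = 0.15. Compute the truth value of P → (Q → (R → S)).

R → S = min(1, 1 − 0.84 + 0.15) = min(1, 0.31) = 0.31
Q → (R → S) = min(1, 1 − 0.95 + 0.31) = min(1, 0.36) = 0.36
P → (Q → (R → S)) = min(1, 1 − 0.87 + 0.36) = min(1, 0.49) = 0.49

0.49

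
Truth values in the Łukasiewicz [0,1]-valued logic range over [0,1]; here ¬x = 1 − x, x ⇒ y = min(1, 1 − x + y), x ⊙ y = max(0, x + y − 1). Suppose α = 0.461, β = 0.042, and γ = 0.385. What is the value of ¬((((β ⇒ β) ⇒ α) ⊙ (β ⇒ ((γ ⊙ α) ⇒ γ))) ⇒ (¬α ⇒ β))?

0.000

β ⇒ β = min(1, 1 − 0.042 + 0.042) = min(1, 1.000) = 1.000
(β ⇒ β) ⇒ α = min(1, 1 − 1.000 + 0.461) = min(1, 0.461) = 0.461
γ ⊙ α = max(0, 0.385 + 0.461 − 1) = max(0, -0.154) = 0.000
(γ ⊙ α) ⇒ γ = min(1, 1 − 0.000 + 0.385) = min(1, 1.385) = 1.000
β ⇒ ((γ ⊙ α) ⇒ γ) = min(1, 1 − 0.042 + 1.000) = min(1, 1.958) = 1.000
((β ⇒ β) ⇒ α) ⊙ (β ⇒ ((γ ⊙ α) ⇒ γ)) = max(0, 0.461 + 1.000 − 1) = max(0, 0.461) = 0.461
¬α = 1 − 0.461 = 0.539
¬α ⇒ β = min(1, 1 − 0.539 + 0.042) = min(1, 0.503) = 0.503
(((β ⇒ β) ⇒ α) ⊙ (β ⇒ ((γ ⊙ α) ⇒ γ))) ⇒ (¬α ⇒ β) = min(1, 1 − 0.461 + 0.503) = min(1, 1.042) = 1.000
¬((((β ⇒ β) ⇒ α) ⊙ (β ⇒ ((γ ⊙ α) ⇒ γ))) ⇒ (¬α ⇒ β)) = 1 − 1.000 = 0.000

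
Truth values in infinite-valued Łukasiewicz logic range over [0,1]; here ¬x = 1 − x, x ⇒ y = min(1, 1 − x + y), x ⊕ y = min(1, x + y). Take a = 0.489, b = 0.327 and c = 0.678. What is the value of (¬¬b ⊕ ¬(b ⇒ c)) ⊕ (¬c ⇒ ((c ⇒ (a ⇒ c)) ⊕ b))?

1.000

¬b = 1 − 0.327 = 0.673
¬¬b = 1 − 0.673 = 0.327
b ⇒ c = min(1, 1 − 0.327 + 0.678) = min(1, 1.351) = 1.000
¬(b ⇒ c) = 1 − 1.000 = 0.000
¬¬b ⊕ ¬(b ⇒ c) = min(1, 0.327 + 0.000) = min(1, 0.327) = 0.327
¬c = 1 − 0.678 = 0.322
a ⇒ c = min(1, 1 − 0.489 + 0.678) = min(1, 1.189) = 1.000
c ⇒ (a ⇒ c) = min(1, 1 − 0.678 + 1.000) = min(1, 1.322) = 1.000
(c ⇒ (a ⇒ c)) ⊕ b = min(1, 1.000 + 0.327) = min(1, 1.327) = 1.000
¬c ⇒ ((c ⇒ (a ⇒ c)) ⊕ b) = min(1, 1 − 0.322 + 1.000) = min(1, 1.678) = 1.000
(¬¬b ⊕ ¬(b ⇒ c)) ⊕ (¬c ⇒ ((c ⇒ (a ⇒ c)) ⊕ b)) = min(1, 0.327 + 1.000) = min(1, 1.327) = 1.000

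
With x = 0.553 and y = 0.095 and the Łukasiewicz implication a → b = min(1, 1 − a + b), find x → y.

0.542

x → y = min(1, 1 − 0.553 + 0.095) = min(1, 0.542) = 0.542
For comparison, the Gödel implication (1 if a ≤ b else b) would give 0.095.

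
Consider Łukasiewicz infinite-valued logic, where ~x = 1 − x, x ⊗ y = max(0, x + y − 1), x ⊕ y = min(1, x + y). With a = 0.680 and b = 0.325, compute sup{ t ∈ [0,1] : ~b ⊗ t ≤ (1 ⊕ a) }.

1.000

~b = 1 − 0.325 = 0.675
So the left factor is ~b = 0.675.
1 ⊕ a = min(1, 1.000 + 0.680) = min(1, 1.680) = 1.000
So the right-hand bound is 1 ⊕ a = 1.000.
The residuum of the Łukasiewicz t-norm gives the supremum: min(1, 1 − 0.675 + 1.000).
1 − 0.675 + 1.000 = 1.325, so t = min(1, 1.325) = 1.000.
Check: 0.675 ⊗ 1.000 = max(0, 0.675) = 0.675 ≤ 1.000.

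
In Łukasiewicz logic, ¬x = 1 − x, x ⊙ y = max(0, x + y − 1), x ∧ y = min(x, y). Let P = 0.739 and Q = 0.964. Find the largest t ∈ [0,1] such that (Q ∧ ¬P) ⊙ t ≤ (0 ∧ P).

¬P = 1 − 0.739 = 0.261
Q ∧ ¬P = min(0.964, 0.261) = 0.261
So the left factor is Q ∧ ¬P = 0.261.
0 ∧ P = min(0.000, 0.739) = 0.000
So the right-hand bound is 0 ∧ P = 0.000.
The residuum of the Łukasiewicz t-norm gives the supremum: min(1, 1 − 0.261 + 0.000).
1 − 0.261 + 0.000 = 0.739, so t = min(1, 0.739) = 0.739.
Check: 0.261 ⊙ 0.739 = max(0, 0.000) = 0.000 ≤ 0.000.

0.739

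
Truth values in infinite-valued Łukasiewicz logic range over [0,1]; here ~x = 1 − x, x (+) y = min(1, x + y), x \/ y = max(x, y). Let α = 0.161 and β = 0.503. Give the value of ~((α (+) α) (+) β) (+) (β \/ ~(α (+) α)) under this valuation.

0.853

α (+) α = min(1, 0.161 + 0.161) = min(1, 0.322) = 0.322
(α (+) α) (+) β = min(1, 0.322 + 0.503) = min(1, 0.825) = 0.825
~((α (+) α) (+) β) = 1 − 0.825 = 0.175
~(α (+) α) = 1 − 0.322 = 0.678
β \/ ~(α (+) α) = max(0.503, 0.678) = 0.678
~((α (+) α) (+) β) (+) (β \/ ~(α (+) α)) = min(1, 0.175 + 0.678) = min(1, 0.853) = 0.853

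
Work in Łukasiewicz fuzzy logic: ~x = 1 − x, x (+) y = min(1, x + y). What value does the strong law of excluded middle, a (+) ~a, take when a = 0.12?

~a = 1 − 0.12 = 0.88
a (+) ~a = min(1, 0.12 + 0.88) = min(1, 1.00) = 1.00
(As expected: always 1 in Ł∞ since a ⊕ (1−a) = 1.)

1.00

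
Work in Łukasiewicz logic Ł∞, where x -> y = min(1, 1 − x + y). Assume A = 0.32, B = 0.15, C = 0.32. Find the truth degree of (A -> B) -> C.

A -> B = min(1, 1 − 0.32 + 0.15) = min(1, 0.83) = 0.83
(A -> B) -> C = min(1, 1 − 0.83 + 0.32) = min(1, 0.49) = 0.49

0.49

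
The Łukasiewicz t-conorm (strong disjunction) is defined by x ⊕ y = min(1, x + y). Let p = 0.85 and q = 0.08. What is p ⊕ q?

p ⊕ q = min(1, 0.85 + 0.08) = min(1, 0.93) = 0.93
For comparison, the Gödel t-conorm max(x, y) would give 0.85.

0.93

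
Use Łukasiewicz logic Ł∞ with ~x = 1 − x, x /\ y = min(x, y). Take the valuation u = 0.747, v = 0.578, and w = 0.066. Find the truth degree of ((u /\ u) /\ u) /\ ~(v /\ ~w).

0.422

u /\ u = min(0.747, 0.747) = 0.747
(u /\ u) /\ u = min(0.747, 0.747) = 0.747
~w = 1 − 0.066 = 0.934
v /\ ~w = min(0.578, 0.934) = 0.578
~(v /\ ~w) = 1 − 0.578 = 0.422
((u /\ u) /\ u) /\ ~(v /\ ~w) = min(0.747, 0.422) = 0.422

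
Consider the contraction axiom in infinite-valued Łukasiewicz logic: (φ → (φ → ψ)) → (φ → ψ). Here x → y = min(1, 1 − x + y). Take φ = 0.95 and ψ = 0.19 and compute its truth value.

φ → ψ = min(1, 1 − 0.95 + 0.19) = min(1, 0.24) = 0.24
φ → (φ → ψ) = min(1, 1 − 0.95 + 0.24) = min(1, 0.29) = 0.29
(φ → (φ → ψ)) → (φ → ψ) = min(1, 1 − 0.29 + 0.24) = min(1, 0.95) = 0.95
(The value 0.95 < 1 shows this instance is not satisfied; fails in Ł∞ (the t-norm is not idempotent).)

0.95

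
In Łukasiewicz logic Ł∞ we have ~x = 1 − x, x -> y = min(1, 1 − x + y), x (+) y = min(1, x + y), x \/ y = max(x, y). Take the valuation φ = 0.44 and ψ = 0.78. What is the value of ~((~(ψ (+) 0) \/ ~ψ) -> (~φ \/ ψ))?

ψ (+) 0 = min(1, 0.78 + 0.00) = min(1, 0.78) = 0.78
~(ψ (+) 0) = 1 − 0.78 = 0.22
~ψ = 1 − 0.78 = 0.22
~(ψ (+) 0) \/ ~ψ = max(0.22, 0.22) = 0.22
~φ = 1 − 0.44 = 0.56
~φ \/ ψ = max(0.56, 0.78) = 0.78
(~(ψ (+) 0) \/ ~ψ) -> (~φ \/ ψ) = min(1, 1 − 0.22 + 0.78) = min(1, 1.56) = 1.00
~((~(ψ (+) 0) \/ ~ψ) -> (~φ \/ ψ)) = 1 − 1.00 = 0.00

0.00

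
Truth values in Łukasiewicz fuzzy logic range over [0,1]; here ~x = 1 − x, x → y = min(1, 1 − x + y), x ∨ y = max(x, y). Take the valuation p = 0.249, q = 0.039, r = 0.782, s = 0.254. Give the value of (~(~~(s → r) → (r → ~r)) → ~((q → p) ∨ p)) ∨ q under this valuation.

0.436

s → r = min(1, 1 − 0.254 + 0.782) = min(1, 1.528) = 1.000
~(s → r) = 1 − 1.000 = 0.000
~~(s → r) = 1 − 0.000 = 1.000
~r = 1 − 0.782 = 0.218
r → ~r = min(1, 1 − 0.782 + 0.218) = min(1, 0.436) = 0.436
~~(s → r) → (r → ~r) = min(1, 1 − 1.000 + 0.436) = min(1, 0.436) = 0.436
~(~~(s → r) → (r → ~r)) = 1 − 0.436 = 0.564
q → p = min(1, 1 − 0.039 + 0.249) = min(1, 1.210) = 1.000
(q → p) ∨ p = max(1.000, 0.249) = 1.000
~((q → p) ∨ p) = 1 − 1.000 = 0.000
~(~~(s → r) → (r → ~r)) → ~((q → p) ∨ p) = min(1, 1 − 0.564 + 0.000) = min(1, 0.436) = 0.436
(~(~~(s → r) → (r → ~r)) → ~((q → p) ∨ p)) ∨ q = max(0.436, 0.039) = 0.436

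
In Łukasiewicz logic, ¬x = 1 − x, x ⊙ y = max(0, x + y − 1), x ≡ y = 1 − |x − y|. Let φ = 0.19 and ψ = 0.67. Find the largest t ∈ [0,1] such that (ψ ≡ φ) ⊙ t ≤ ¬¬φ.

ψ ≡ φ = 1 − |0.67 − 0.19| = 1 − 0.48 = 0.52
So the left factor is ψ ≡ φ = 0.52.
¬φ = 1 − 0.19 = 0.81
¬¬φ = 1 − 0.81 = 0.19
So the right-hand bound is ¬¬φ = 0.19.
The residuum of the Łukasiewicz t-norm gives the supremum: min(1, 1 − 0.52 + 0.19).
1 − 0.52 + 0.19 = 0.67, so t = min(1, 0.67) = 0.67.
Check: 0.52 ⊙ 0.67 = max(0, 0.19) = 0.19 ≤ 0.19.

0.67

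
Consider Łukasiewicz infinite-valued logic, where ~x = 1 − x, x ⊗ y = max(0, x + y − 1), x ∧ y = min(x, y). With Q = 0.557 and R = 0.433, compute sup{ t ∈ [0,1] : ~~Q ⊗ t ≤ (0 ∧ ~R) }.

0.443

~Q = 1 − 0.557 = 0.443
~~Q = 1 − 0.443 = 0.557
So the left factor is ~~Q = 0.557.
~R = 1 − 0.433 = 0.567
0 ∧ ~R = min(0.000, 0.567) = 0.000
So the right-hand bound is 0 ∧ ~R = 0.000.
The residuum of the Łukasiewicz t-norm gives the supremum: min(1, 1 − 0.557 + 0.000).
1 − 0.557 + 0.000 = 0.443, so t = min(1, 0.443) = 0.443.
Check: 0.557 ⊗ 0.443 = max(0, 0.000) = 0.000 ≤ 0.000.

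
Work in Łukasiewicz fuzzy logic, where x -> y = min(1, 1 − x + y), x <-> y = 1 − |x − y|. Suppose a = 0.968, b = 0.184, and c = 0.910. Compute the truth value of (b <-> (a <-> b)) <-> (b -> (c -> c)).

a <-> b = 1 − |0.968 − 0.184| = 1 − 0.784 = 0.216
b <-> (a <-> b) = 1 − |0.184 − 0.216| = 1 − 0.032 = 0.968
c -> c = min(1, 1 − 0.910 + 0.910) = min(1, 1.000) = 1.000
b -> (c -> c) = min(1, 1 − 0.184 + 1.000) = min(1, 1.816) = 1.000
(b <-> (a <-> b)) <-> (b -> (c -> c)) = 1 − |0.968 − 1.000| = 1 − 0.032 = 0.968

0.968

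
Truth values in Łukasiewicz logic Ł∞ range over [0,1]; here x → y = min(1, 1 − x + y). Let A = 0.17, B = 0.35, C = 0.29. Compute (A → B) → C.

A → B = min(1, 1 − 0.17 + 0.35) = min(1, 1.18) = 1.00
(A → B) → C = min(1, 1 − 1.00 + 0.29) = min(1, 0.29) = 0.29

0.29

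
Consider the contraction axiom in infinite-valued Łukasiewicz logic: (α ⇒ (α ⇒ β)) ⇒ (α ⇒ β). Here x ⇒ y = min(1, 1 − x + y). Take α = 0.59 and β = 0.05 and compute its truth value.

α ⇒ β = min(1, 1 − 0.59 + 0.05) = min(1, 0.46) = 0.46
α ⇒ (α ⇒ β) = min(1, 1 − 0.59 + 0.46) = min(1, 0.87) = 0.87
(α ⇒ (α ⇒ β)) ⇒ (α ⇒ β) = min(1, 1 − 0.87 + 0.46) = min(1, 0.59) = 0.59
(The value 0.59 < 1 shows this instance is not satisfied; fails in Ł∞ (the t-norm is not idempotent).)

0.59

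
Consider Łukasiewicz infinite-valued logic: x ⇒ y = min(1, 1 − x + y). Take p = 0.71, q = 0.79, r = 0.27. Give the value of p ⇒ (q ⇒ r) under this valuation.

q ⇒ r = min(1, 1 − 0.79 + 0.27) = min(1, 0.48) = 0.48
p ⇒ (q ⇒ r) = min(1, 1 − 0.71 + 0.48) = min(1, 0.77) = 0.77

0.77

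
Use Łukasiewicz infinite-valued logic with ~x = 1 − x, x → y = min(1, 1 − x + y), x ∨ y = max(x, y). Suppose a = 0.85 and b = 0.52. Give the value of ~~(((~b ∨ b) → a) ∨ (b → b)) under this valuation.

~b = 1 − 0.52 = 0.48
~b ∨ b = max(0.48, 0.52) = 0.52
(~b ∨ b) → a = min(1, 1 − 0.52 + 0.85) = min(1, 1.33) = 1.00
b → b = min(1, 1 − 0.52 + 0.52) = min(1, 1.00) = 1.00
((~b ∨ b) → a) ∨ (b → b) = max(1.00, 1.00) = 1.00
~(((~b ∨ b) → a) ∨ (b → b)) = 1 − 1.00 = 0.00
~~(((~b ∨ b) → a) ∨ (b → b)) = 1 − 0.00 = 1.00

1.00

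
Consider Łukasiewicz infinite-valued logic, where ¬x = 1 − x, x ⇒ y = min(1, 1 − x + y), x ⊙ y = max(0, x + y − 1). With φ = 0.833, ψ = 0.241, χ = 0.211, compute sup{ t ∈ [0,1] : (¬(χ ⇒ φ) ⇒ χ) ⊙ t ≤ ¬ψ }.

χ ⇒ φ = min(1, 1 − 0.211 + 0.833) = min(1, 1.622) = 1.000
¬(χ ⇒ φ) = 1 − 1.000 = 0.000
¬(χ ⇒ φ) ⇒ χ = min(1, 1 − 0.000 + 0.211) = min(1, 1.211) = 1.000
So the left factor is ¬(χ ⇒ φ) ⇒ χ = 1.000.
¬ψ = 1 − 0.241 = 0.759
So the right-hand bound is ¬ψ = 0.759.
The residuum of the Łukasiewicz t-norm gives the supremum: min(1, 1 − 1.000 + 0.759).
1 − 1.000 + 0.759 = 0.759, so t = min(1, 0.759) = 0.759.
Check: 1.000 ⊙ 0.759 = max(0, 0.759) = 0.759 ≤ 0.759.

0.759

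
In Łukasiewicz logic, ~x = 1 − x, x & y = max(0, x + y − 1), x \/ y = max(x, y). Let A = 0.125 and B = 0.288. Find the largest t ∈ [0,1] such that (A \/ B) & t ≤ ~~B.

1.000

A \/ B = max(0.125, 0.288) = 0.288
So the left factor is A \/ B = 0.288.
~B = 1 − 0.288 = 0.712
~~B = 1 − 0.712 = 0.288
So the right-hand bound is ~~B = 0.288.
The residuum of the Łukasiewicz t-norm gives the supremum: min(1, 1 − 0.288 + 0.288).
1 − 0.288 + 0.288 = 1.000, so t = min(1, 1.000) = 1.000.
Check: 0.288 & 1.000 = max(0, 0.288) = 0.288 ≤ 0.288.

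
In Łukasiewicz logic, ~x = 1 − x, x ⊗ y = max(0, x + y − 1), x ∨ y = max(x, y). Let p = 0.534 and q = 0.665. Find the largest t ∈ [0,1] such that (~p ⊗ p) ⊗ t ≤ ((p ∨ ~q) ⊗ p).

1.000

~p = 1 − 0.534 = 0.466
~p ⊗ p = max(0, 0.466 + 0.534 − 1) = max(0, 0.000) = 0.000
So the left factor is ~p ⊗ p = 0.000.
~q = 1 − 0.665 = 0.335
p ∨ ~q = max(0.534, 0.335) = 0.534
(p ∨ ~q) ⊗ p = max(0, 0.534 + 0.534 − 1) = max(0, 0.068) = 0.068
So the right-hand bound is (p ∨ ~q) ⊗ p = 0.068.
The residuum of the Łukasiewicz t-norm gives the supremum: min(1, 1 − 0.000 + 0.068).
1 − 0.000 + 0.068 = 1.068, so t = min(1, 1.068) = 1.000.
Check: 0.000 ⊗ 1.000 = max(0, 0.000) = 0.000 ≤ 0.068.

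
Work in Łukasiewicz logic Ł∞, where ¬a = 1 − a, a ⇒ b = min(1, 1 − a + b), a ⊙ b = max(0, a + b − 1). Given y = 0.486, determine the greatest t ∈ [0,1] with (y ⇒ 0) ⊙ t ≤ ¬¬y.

0.972

y ⇒ 0 = min(1, 1 − 0.486 + 0.000) = min(1, 0.514) = 0.514
So the left factor is y ⇒ 0 = 0.514.
¬y = 1 − 0.486 = 0.514
¬¬y = 1 − 0.514 = 0.486
So the right-hand bound is ¬¬y = 0.486.
The residuum of the Łukasiewicz t-norm gives the supremum: min(1, 1 − 0.514 + 0.486).
1 − 0.514 + 0.486 = 0.972, so t = min(1, 0.972) = 0.972.
Check: 0.514 ⊙ 0.972 = max(0, 0.486) = 0.486 ≤ 0.486.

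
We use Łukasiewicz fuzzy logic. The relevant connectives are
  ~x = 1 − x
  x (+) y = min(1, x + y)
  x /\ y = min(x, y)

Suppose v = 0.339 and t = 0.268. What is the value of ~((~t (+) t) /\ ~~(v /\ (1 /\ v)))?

0.661

~t = 1 − 0.268 = 0.732
~t (+) t = min(1, 0.732 + 0.268) = min(1, 1.000) = 1.000
1 /\ v = min(1.000, 0.339) = 0.339
v /\ (1 /\ v) = min(0.339, 0.339) = 0.339
~(v /\ (1 /\ v)) = 1 − 0.339 = 0.661
~~(v /\ (1 /\ v)) = 1 − 0.661 = 0.339
(~t (+) t) /\ ~~(v /\ (1 /\ v)) = min(1.000, 0.339) = 0.339
~((~t (+) t) /\ ~~(v /\ (1 /\ v))) = 1 − 0.339 = 0.661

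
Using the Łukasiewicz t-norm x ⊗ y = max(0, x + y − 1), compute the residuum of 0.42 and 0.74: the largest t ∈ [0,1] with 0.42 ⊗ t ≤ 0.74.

The residuum of the Łukasiewicz t-norm gives the supremum: min(1, 1 − 0.42 + 0.74).
1 − 0.42 + 0.74 = 1.32, so t = min(1, 1.32) = 1.00.
Check: 0.42 ⊗ 1.00 = max(0, 0.42) = 0.42 ≤ 0.74.

1.00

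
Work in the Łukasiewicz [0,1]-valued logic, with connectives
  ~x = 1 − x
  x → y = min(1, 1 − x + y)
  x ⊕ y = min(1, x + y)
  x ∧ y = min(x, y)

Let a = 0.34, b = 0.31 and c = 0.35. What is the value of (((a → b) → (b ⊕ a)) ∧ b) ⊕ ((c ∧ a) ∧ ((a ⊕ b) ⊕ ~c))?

a → b = min(1, 1 − 0.34 + 0.31) = min(1, 0.97) = 0.97
b ⊕ a = min(1, 0.31 + 0.34) = min(1, 0.65) = 0.65
(a → b) → (b ⊕ a) = min(1, 1 − 0.97 + 0.65) = min(1, 0.68) = 0.68
((a → b) → (b ⊕ a)) ∧ b = min(0.68, 0.31) = 0.31
c ∧ a = min(0.35, 0.34) = 0.34
a ⊕ b = min(1, 0.34 + 0.31) = min(1, 0.65) = 0.65
~c = 1 − 0.35 = 0.65
(a ⊕ b) ⊕ ~c = min(1, 0.65 + 0.65) = min(1, 1.30) = 1.00
(c ∧ a) ∧ ((a ⊕ b) ⊕ ~c) = min(0.34, 1.00) = 0.34
(((a → b) → (b ⊕ a)) ∧ b) ⊕ ((c ∧ a) ∧ ((a ⊕ b) ⊕ ~c)) = min(1, 0.31 + 0.34) = min(1, 0.65) = 0.65

0.65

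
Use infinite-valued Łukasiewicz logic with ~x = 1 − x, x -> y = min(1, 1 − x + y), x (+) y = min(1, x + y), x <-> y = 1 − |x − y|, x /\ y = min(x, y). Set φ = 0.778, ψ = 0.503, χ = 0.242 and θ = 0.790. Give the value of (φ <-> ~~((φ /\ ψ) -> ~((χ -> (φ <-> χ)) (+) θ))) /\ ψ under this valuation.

0.503

φ /\ ψ = min(0.778, 0.503) = 0.503
φ <-> χ = 1 − |0.778 − 0.242| = 1 − 0.536 = 0.464
χ -> (φ <-> χ) = min(1, 1 − 0.242 + 0.464) = min(1, 1.222) = 1.000
(χ -> (φ <-> χ)) (+) θ = min(1, 1.000 + 0.790) = min(1, 1.790) = 1.000
~((χ -> (φ <-> χ)) (+) θ) = 1 − 1.000 = 0.000
(φ /\ ψ) -> ~((χ -> (φ <-> χ)) (+) θ) = min(1, 1 − 0.503 + 0.000) = min(1, 0.497) = 0.497
~((φ /\ ψ) -> ~((χ -> (φ <-> χ)) (+) θ)) = 1 − 0.497 = 0.503
~~((φ /\ ψ) -> ~((χ -> (φ <-> χ)) (+) θ)) = 1 − 0.503 = 0.497
φ <-> ~~((φ /\ ψ) -> ~((χ -> (φ <-> χ)) (+) θ)) = 1 − |0.778 − 0.497| = 1 − 0.281 = 0.719
(φ <-> ~~((φ /\ ψ) -> ~((χ -> (φ <-> χ)) (+) θ))) /\ ψ = min(0.719, 0.503) = 0.503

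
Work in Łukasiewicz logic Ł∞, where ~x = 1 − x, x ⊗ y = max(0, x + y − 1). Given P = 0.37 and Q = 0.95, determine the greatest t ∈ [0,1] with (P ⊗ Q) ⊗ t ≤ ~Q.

0.73

P ⊗ Q = max(0, 0.37 + 0.95 − 1) = max(0, 0.32) = 0.32
So the left factor is P ⊗ Q = 0.32.
~Q = 1 − 0.95 = 0.05
So the right-hand bound is ~Q = 0.05.
The residuum of the Łukasiewicz t-norm gives the supremum: min(1, 1 − 0.32 + 0.05).
1 − 0.32 + 0.05 = 0.73, so t = min(1, 0.73) = 0.73.
Check: 0.32 ⊗ 0.73 = max(0, 0.05) = 0.05 ≤ 0.05.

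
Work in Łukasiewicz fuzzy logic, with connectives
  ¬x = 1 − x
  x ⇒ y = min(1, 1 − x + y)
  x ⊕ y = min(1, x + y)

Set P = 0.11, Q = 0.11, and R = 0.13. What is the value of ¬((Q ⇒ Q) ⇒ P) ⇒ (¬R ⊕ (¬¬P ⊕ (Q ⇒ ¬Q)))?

Q ⇒ Q = min(1, 1 − 0.11 + 0.11) = min(1, 1.00) = 1.00
(Q ⇒ Q) ⇒ P = min(1, 1 − 1.00 + 0.11) = min(1, 0.11) = 0.11
¬((Q ⇒ Q) ⇒ P) = 1 − 0.11 = 0.89
¬R = 1 − 0.13 = 0.87
¬P = 1 − 0.11 = 0.89
¬¬P = 1 − 0.89 = 0.11
¬Q = 1 − 0.11 = 0.89
Q ⇒ ¬Q = min(1, 1 − 0.11 + 0.89) = min(1, 1.78) = 1.00
¬¬P ⊕ (Q ⇒ ¬Q) = min(1, 0.11 + 1.00) = min(1, 1.11) = 1.00
¬R ⊕ (¬¬P ⊕ (Q ⇒ ¬Q)) = min(1, 0.87 + 1.00) = min(1, 1.87) = 1.00
¬((Q ⇒ Q) ⇒ P) ⇒ (¬R ⊕ (¬¬P ⊕ (Q ⇒ ¬Q))) = min(1, 1 − 0.89 + 1.00) = min(1, 1.11) = 1.00

1.00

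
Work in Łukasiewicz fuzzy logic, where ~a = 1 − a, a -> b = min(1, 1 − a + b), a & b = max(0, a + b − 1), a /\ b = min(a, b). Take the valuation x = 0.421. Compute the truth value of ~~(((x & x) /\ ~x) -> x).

1.000

x & x = max(0, 0.421 + 0.421 − 1) = max(0, -0.158) = 0.000
~x = 1 − 0.421 = 0.579
(x & x) /\ ~x = min(0.000, 0.579) = 0.000
((x & x) /\ ~x) -> x = min(1, 1 − 0.000 + 0.421) = min(1, 1.421) = 1.000
~(((x & x) /\ ~x) -> x) = 1 − 1.000 = 0.000
~~(((x & x) /\ ~x) -> x) = 1 − 0.000 = 1.000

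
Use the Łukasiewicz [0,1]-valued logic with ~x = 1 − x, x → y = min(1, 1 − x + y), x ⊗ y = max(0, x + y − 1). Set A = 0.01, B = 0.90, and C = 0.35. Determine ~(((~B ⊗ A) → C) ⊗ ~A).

~B = 1 − 0.90 = 0.10
~B ⊗ A = max(0, 0.10 + 0.01 − 1) = max(0, -0.89) = 0.00
(~B ⊗ A) → C = min(1, 1 − 0.00 + 0.35) = min(1, 1.35) = 1.00
~A = 1 − 0.01 = 0.99
((~B ⊗ A) → C) ⊗ ~A = max(0, 1.00 + 0.99 − 1) = max(0, 0.99) = 0.99
~(((~B ⊗ A) → C) ⊗ ~A) = 1 − 0.99 = 0.01

0.01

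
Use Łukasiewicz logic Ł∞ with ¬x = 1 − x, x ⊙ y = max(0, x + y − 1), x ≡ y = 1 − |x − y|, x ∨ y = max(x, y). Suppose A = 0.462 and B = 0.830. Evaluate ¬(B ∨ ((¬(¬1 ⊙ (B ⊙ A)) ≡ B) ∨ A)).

0.170

¬1 = 1 − 1.000 = 0.000
B ⊙ A = max(0, 0.830 + 0.462 − 1) = max(0, 0.292) = 0.292
¬1 ⊙ (B ⊙ A) = max(0, 0.000 + 0.292 − 1) = max(0, -0.708) = 0.000
¬(¬1 ⊙ (B ⊙ A)) = 1 − 0.000 = 1.000
¬(¬1 ⊙ (B ⊙ A)) ≡ B = 1 − |1.000 − 0.830| = 1 − 0.170 = 0.830
(¬(¬1 ⊙ (B ⊙ A)) ≡ B) ∨ A = max(0.830, 0.462) = 0.830
B ∨ ((¬(¬1 ⊙ (B ⊙ A)) ≡ B) ∨ A) = max(0.830, 0.830) = 0.830
¬(B ∨ ((¬(¬1 ⊙ (B ⊙ A)) ≡ B) ∨ A)) = 1 − 0.830 = 0.170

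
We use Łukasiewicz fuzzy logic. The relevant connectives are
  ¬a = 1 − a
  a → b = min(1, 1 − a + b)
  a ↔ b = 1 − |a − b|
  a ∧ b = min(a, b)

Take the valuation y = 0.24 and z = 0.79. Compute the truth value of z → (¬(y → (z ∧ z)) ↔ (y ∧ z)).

0.97

z ∧ z = min(0.79, 0.79) = 0.79
y → (z ∧ z) = min(1, 1 − 0.24 + 0.79) = min(1, 1.55) = 1.00
¬(y → (z ∧ z)) = 1 − 1.00 = 0.00
y ∧ z = min(0.24, 0.79) = 0.24
¬(y → (z ∧ z)) ↔ (y ∧ z) = 1 − |0.00 − 0.24| = 1 − 0.24 = 0.76
z → (¬(y → (z ∧ z)) ↔ (y ∧ z)) = min(1, 1 − 0.79 + 0.76) = min(1, 0.97) = 0.97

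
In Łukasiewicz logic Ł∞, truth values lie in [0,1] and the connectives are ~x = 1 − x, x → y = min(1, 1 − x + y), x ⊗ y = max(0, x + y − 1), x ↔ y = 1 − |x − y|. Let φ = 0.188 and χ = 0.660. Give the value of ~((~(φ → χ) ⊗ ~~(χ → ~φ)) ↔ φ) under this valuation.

0.188

φ → χ = min(1, 1 − 0.188 + 0.660) = min(1, 1.472) = 1.000
~(φ → χ) = 1 − 1.000 = 0.000
~φ = 1 − 0.188 = 0.812
χ → ~φ = min(1, 1 − 0.660 + 0.812) = min(1, 1.152) = 1.000
~(χ → ~φ) = 1 − 1.000 = 0.000
~~(χ → ~φ) = 1 − 0.000 = 1.000
~(φ → χ) ⊗ ~~(χ → ~φ) = max(0, 0.000 + 1.000 − 1) = max(0, 0.000) = 0.000
(~(φ → χ) ⊗ ~~(χ → ~φ)) ↔ φ = 1 − |0.000 − 0.188| = 1 − 0.188 = 0.812
~((~(φ → χ) ⊗ ~~(χ → ~φ)) ↔ φ) = 1 − 0.812 = 0.188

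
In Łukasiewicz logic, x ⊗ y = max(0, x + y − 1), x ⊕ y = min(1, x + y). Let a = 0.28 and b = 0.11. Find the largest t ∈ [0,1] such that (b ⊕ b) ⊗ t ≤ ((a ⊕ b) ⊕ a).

1.00

b ⊕ b = min(1, 0.11 + 0.11) = min(1, 0.22) = 0.22
So the left factor is b ⊕ b = 0.22.
a ⊕ b = min(1, 0.28 + 0.11) = min(1, 0.39) = 0.39
(a ⊕ b) ⊕ a = min(1, 0.39 + 0.28) = min(1, 0.67) = 0.67
So the right-hand bound is (a ⊕ b) ⊕ a = 0.67.
The residuum of the Łukasiewicz t-norm gives the supremum: min(1, 1 − 0.22 + 0.67).
1 − 0.22 + 0.67 = 1.45, so t = min(1, 1.45) = 1.00.
Check: 0.22 ⊗ 1.00 = max(0, 0.22) = 0.22 ≤ 0.67.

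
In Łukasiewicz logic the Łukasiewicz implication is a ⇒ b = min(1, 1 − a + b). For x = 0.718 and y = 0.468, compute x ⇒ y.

0.750

x ⇒ y = min(1, 1 − 0.718 + 0.468) = min(1, 0.750) = 0.750
For comparison, the Gödel implication (1 if a ≤ b else b) would give 0.468.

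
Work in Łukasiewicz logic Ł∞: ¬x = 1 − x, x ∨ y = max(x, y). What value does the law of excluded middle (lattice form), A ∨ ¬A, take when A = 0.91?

0.91

¬A = 1 − 0.91 = 0.09
A ∨ ¬A = max(0.91, 0.09) = 0.91
(The value 0.91 < 1 shows this instance is not satisfied; not a Ł∞-tautology — its value is max(a, 1−a).)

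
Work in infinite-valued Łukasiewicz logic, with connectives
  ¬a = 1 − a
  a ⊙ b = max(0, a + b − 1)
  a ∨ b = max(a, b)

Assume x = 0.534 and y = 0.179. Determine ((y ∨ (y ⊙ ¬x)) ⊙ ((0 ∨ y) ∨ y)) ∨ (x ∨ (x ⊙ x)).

¬x = 1 − 0.534 = 0.466
y ⊙ ¬x = max(0, 0.179 + 0.466 − 1) = max(0, -0.355) = 0.000
y ∨ (y ⊙ ¬x) = max(0.179, 0.000) = 0.179
0 ∨ y = max(0.000, 0.179) = 0.179
(0 ∨ y) ∨ y = max(0.179, 0.179) = 0.179
(y ∨ (y ⊙ ¬x)) ⊙ ((0 ∨ y) ∨ y) = max(0, 0.179 + 0.179 − 1) = max(0, -0.642) = 0.000
x ⊙ x = max(0, 0.534 + 0.534 − 1) = max(0, 0.068) = 0.068
x ∨ (x ⊙ x) = max(0.534, 0.068) = 0.534
((y ∨ (y ⊙ ¬x)) ⊙ ((0 ∨ y) ∨ y)) ∨ (x ∨ (x ⊙ x)) = max(0.000, 0.534) = 0.534

0.534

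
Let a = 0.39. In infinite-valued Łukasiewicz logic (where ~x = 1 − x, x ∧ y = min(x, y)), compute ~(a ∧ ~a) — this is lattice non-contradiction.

0.61

~a = 1 − 0.39 = 0.61
a ∧ ~a = min(0.39, 0.61) = 0.39
~(a ∧ ~a) = 1 − 0.39 = 0.61
(The value 0.61 < 1 shows this instance is not satisfied; not a Ł∞-tautology — its value is 1 − min(a, 1−a).)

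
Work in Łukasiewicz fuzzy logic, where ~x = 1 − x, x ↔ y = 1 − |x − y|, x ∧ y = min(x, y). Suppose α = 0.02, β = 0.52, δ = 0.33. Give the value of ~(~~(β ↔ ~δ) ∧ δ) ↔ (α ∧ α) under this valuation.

0.35

~δ = 1 − 0.33 = 0.67
β ↔ ~δ = 1 − |0.52 − 0.67| = 1 − 0.15 = 0.85
~(β ↔ ~δ) = 1 − 0.85 = 0.15
~~(β ↔ ~δ) = 1 − 0.15 = 0.85
~~(β ↔ ~δ) ∧ δ = min(0.85, 0.33) = 0.33
~(~~(β ↔ ~δ) ∧ δ) = 1 − 0.33 = 0.67
α ∧ α = min(0.02, 0.02) = 0.02
~(~~(β ↔ ~δ) ∧ δ) ↔ (α ∧ α) = 1 − |0.67 − 0.02| = 1 − 0.65 = 0.35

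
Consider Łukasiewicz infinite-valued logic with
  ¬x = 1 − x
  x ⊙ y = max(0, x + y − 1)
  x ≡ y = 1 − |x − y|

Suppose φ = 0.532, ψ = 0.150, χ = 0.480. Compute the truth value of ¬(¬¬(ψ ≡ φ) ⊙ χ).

0.902

ψ ≡ φ = 1 − |0.150 − 0.532| = 1 − 0.382 = 0.618
¬(ψ ≡ φ) = 1 − 0.618 = 0.382
¬¬(ψ ≡ φ) = 1 − 0.382 = 0.618
¬¬(ψ ≡ φ) ⊙ χ = max(0, 0.618 + 0.480 − 1) = max(0, 0.098) = 0.098
¬(¬¬(ψ ≡ φ) ⊙ χ) = 1 − 0.098 = 0.902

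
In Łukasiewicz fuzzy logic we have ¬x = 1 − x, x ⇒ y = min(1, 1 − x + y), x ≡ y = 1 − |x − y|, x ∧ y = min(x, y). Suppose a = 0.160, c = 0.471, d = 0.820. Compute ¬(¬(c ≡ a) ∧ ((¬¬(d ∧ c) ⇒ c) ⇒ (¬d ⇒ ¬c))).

c ≡ a = 1 − |0.471 − 0.160| = 1 − 0.311 = 0.689
¬(c ≡ a) = 1 − 0.689 = 0.311
d ∧ c = min(0.820, 0.471) = 0.471
¬(d ∧ c) = 1 − 0.471 = 0.529
¬¬(d ∧ c) = 1 − 0.529 = 0.471
¬¬(d ∧ c) ⇒ c = min(1, 1 − 0.471 + 0.471) = min(1, 1.000) = 1.000
¬d = 1 − 0.820 = 0.180
¬c = 1 − 0.471 = 0.529
¬d ⇒ ¬c = min(1, 1 − 0.180 + 0.529) = min(1, 1.349) = 1.000
(¬¬(d ∧ c) ⇒ c) ⇒ (¬d ⇒ ¬c) = min(1, 1 − 1.000 + 1.000) = min(1, 1.000) = 1.000
¬(c ≡ a) ∧ ((¬¬(d ∧ c) ⇒ c) ⇒ (¬d ⇒ ¬c)) = min(0.311, 1.000) = 0.311
¬(¬(c ≡ a) ∧ ((¬¬(d ∧ c) ⇒ c) ⇒ (¬d ⇒ ¬c))) = 1 − 0.311 = 0.689

0.689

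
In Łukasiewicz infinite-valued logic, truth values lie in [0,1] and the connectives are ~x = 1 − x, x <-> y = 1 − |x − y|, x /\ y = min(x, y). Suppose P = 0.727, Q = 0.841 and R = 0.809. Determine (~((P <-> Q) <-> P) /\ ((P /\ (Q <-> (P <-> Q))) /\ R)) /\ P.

0.159

P <-> Q = 1 − |0.727 − 0.841| = 1 − 0.114 = 0.886
(P <-> Q) <-> P = 1 − |0.886 − 0.727| = 1 − 0.159 = 0.841
~((P <-> Q) <-> P) = 1 − 0.841 = 0.159
Q <-> (P <-> Q) = 1 − |0.841 − 0.886| = 1 − 0.045 = 0.955
P /\ (Q <-> (P <-> Q)) = min(0.727, 0.955) = 0.727
(P /\ (Q <-> (P <-> Q))) /\ R = min(0.727, 0.809) = 0.727
~((P <-> Q) <-> P) /\ ((P /\ (Q <-> (P <-> Q))) /\ R) = min(0.159, 0.727) = 0.159
(~((P <-> Q) <-> P) /\ ((P /\ (Q <-> (P <-> Q))) /\ R)) /\ P = min(0.159, 0.727) = 0.159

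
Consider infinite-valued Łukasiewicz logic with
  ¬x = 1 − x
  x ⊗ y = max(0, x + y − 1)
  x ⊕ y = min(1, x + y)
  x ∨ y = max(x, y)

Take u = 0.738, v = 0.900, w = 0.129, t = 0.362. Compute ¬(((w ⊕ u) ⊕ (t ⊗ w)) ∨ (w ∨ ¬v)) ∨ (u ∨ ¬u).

w ⊕ u = min(1, 0.129 + 0.738) = min(1, 0.867) = 0.867
t ⊗ w = max(0, 0.362 + 0.129 − 1) = max(0, -0.509) = 0.000
(w ⊕ u) ⊕ (t ⊗ w) = min(1, 0.867 + 0.000) = min(1, 0.867) = 0.867
¬v = 1 − 0.900 = 0.100
w ∨ ¬v = max(0.129, 0.100) = 0.129
((w ⊕ u) ⊕ (t ⊗ w)) ∨ (w ∨ ¬v) = max(0.867, 0.129) = 0.867
¬(((w ⊕ u) ⊕ (t ⊗ w)) ∨ (w ∨ ¬v)) = 1 − 0.867 = 0.133
¬u = 1 − 0.738 = 0.262
u ∨ ¬u = max(0.738, 0.262) = 0.738
¬(((w ⊕ u) ⊕ (t ⊗ w)) ∨ (w ∨ ¬v)) ∨ (u ∨ ¬u) = max(0.133, 0.738) = 0.738

0.738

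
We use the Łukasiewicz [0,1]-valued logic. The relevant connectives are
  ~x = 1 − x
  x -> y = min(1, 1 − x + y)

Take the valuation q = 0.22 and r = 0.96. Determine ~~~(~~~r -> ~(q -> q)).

~r = 1 − 0.96 = 0.04
~~r = 1 − 0.04 = 0.96
~~~r = 1 − 0.96 = 0.04
q -> q = min(1, 1 − 0.22 + 0.22) = min(1, 1.00) = 1.00
~(q -> q) = 1 − 1.00 = 0.00
~~~r -> ~(q -> q) = min(1, 1 − 0.04 + 0.00) = min(1, 0.96) = 0.96
~(~~~r -> ~(q -> q)) = 1 − 0.96 = 0.04
~~(~~~r -> ~(q -> q)) = 1 − 0.04 = 0.96
~~~(~~~r -> ~(q -> q)) = 1 − 0.96 = 0.04

0.04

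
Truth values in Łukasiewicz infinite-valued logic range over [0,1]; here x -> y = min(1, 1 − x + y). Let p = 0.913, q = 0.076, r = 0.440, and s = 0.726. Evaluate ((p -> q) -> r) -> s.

0.726

p -> q = min(1, 1 − 0.913 + 0.076) = min(1, 0.163) = 0.163
(p -> q) -> r = min(1, 1 − 0.163 + 0.440) = min(1, 1.277) = 1.000
((p -> q) -> r) -> s = min(1, 1 − 1.000 + 0.726) = min(1, 0.726) = 0.726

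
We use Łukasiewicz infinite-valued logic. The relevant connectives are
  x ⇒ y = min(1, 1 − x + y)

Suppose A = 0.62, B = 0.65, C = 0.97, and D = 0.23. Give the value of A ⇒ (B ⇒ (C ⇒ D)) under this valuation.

0.99

C ⇒ D = min(1, 1 − 0.97 + 0.23) = min(1, 0.26) = 0.26
B ⇒ (C ⇒ D) = min(1, 1 − 0.65 + 0.26) = min(1, 0.61) = 0.61
A ⇒ (B ⇒ (C ⇒ D)) = min(1, 1 − 0.62 + 0.61) = min(1, 0.99) = 0.99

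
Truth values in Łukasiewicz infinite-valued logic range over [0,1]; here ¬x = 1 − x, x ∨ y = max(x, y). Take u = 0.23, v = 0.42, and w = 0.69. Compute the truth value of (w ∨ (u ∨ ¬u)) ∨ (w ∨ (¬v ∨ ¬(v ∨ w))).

0.77

¬u = 1 − 0.23 = 0.77
u ∨ ¬u = max(0.23, 0.77) = 0.77
w ∨ (u ∨ ¬u) = max(0.69, 0.77) = 0.77
¬v = 1 − 0.42 = 0.58
v ∨ w = max(0.42, 0.69) = 0.69
¬(v ∨ w) = 1 − 0.69 = 0.31
¬v ∨ ¬(v ∨ w) = max(0.58, 0.31) = 0.58
w ∨ (¬v ∨ ¬(v ∨ w)) = max(0.69, 0.58) = 0.69
(w ∨ (u ∨ ¬u)) ∨ (w ∨ (¬v ∨ ¬(v ∨ w))) = max(0.77, 0.69) = 0.77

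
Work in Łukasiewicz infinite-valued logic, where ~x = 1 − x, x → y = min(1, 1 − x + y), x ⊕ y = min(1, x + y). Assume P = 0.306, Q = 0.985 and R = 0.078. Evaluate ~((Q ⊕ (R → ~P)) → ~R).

~P = 1 − 0.306 = 0.694
R → ~P = min(1, 1 − 0.078 + 0.694) = min(1, 1.616) = 1.000
Q ⊕ (R → ~P) = min(1, 0.985 + 1.000) = min(1, 1.985) = 1.000
~R = 1 − 0.078 = 0.922
(Q ⊕ (R → ~P)) → ~R = min(1, 1 − 1.000 + 0.922) = min(1, 0.922) = 0.922
~((Q ⊕ (R → ~P)) → ~R) = 1 − 0.922 = 0.078

0.078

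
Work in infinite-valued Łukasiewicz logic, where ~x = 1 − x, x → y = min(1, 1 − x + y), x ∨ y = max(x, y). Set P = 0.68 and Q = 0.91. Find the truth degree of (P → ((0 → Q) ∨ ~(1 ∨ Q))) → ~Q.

0 → Q = min(1, 1 − 0.00 + 0.91) = min(1, 1.91) = 1.00
1 ∨ Q = max(1.00, 0.91) = 1.00
~(1 ∨ Q) = 1 − 1.00 = 0.00
(0 → Q) ∨ ~(1 ∨ Q) = max(1.00, 0.00) = 1.00
P → ((0 → Q) ∨ ~(1 ∨ Q)) = min(1, 1 − 0.68 + 1.00) = min(1, 1.32) = 1.00
~Q = 1 − 0.91 = 0.09
(P → ((0 → Q) ∨ ~(1 ∨ Q))) → ~Q = min(1, 1 − 1.00 + 0.09) = min(1, 0.09) = 0.09

0.09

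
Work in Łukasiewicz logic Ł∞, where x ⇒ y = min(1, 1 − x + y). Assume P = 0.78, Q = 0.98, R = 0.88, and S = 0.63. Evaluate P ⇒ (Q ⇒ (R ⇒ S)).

0.99

R ⇒ S = min(1, 1 − 0.88 + 0.63) = min(1, 0.75) = 0.75
Q ⇒ (R ⇒ S) = min(1, 1 − 0.98 + 0.75) = min(1, 0.77) = 0.77
P ⇒ (Q ⇒ (R ⇒ S)) = min(1, 1 − 0.78 + 0.77) = min(1, 0.99) = 0.99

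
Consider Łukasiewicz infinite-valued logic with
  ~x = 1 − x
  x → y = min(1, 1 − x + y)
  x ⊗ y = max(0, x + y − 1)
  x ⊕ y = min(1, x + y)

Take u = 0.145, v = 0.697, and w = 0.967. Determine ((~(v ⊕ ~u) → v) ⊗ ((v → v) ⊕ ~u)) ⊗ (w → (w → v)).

0.763

~u = 1 − 0.145 = 0.855
v ⊕ ~u = min(1, 0.697 + 0.855) = min(1, 1.552) = 1.000
~(v ⊕ ~u) = 1 − 1.000 = 0.000
~(v ⊕ ~u) → v = min(1, 1 − 0.000 + 0.697) = min(1, 1.697) = 1.000
v → v = min(1, 1 − 0.697 + 0.697) = min(1, 1.000) = 1.000
(v → v) ⊕ ~u = min(1, 1.000 + 0.855) = min(1, 1.855) = 1.000
(~(v ⊕ ~u) → v) ⊗ ((v → v) ⊕ ~u) = max(0, 1.000 + 1.000 − 1) = max(0, 1.000) = 1.000
w → v = min(1, 1 − 0.967 + 0.697) = min(1, 0.730) = 0.730
w → (w → v) = min(1, 1 − 0.967 + 0.730) = min(1, 0.763) = 0.763
((~(v ⊕ ~u) → v) ⊗ ((v → v) ⊕ ~u)) ⊗ (w → (w → v)) = max(0, 1.000 + 0.763 − 1) = max(0, 0.763) = 0.763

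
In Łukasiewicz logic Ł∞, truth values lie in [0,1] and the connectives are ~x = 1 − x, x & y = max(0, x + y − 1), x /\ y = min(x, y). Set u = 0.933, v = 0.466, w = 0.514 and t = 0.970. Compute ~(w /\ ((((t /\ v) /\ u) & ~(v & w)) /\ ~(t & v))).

t /\ v = min(0.970, 0.466) = 0.466
(t /\ v) /\ u = min(0.466, 0.933) = 0.466
v & w = max(0, 0.466 + 0.514 − 1) = max(0, -0.020) = 0.000
~(v & w) = 1 − 0.000 = 1.000
((t /\ v) /\ u) & ~(v & w) = max(0, 0.466 + 1.000 − 1) = max(0, 0.466) = 0.466
t & v = max(0, 0.970 + 0.466 − 1) = max(0, 0.436) = 0.436
~(t & v) = 1 − 0.436 = 0.564
(((t /\ v) /\ u) & ~(v & w)) /\ ~(t & v) = min(0.466, 0.564) = 0.466
w /\ ((((t /\ v) /\ u) & ~(v & w)) /\ ~(t & v)) = min(0.514, 0.466) = 0.466
~(w /\ ((((t /\ v) /\ u) & ~(v & w)) /\ ~(t & v))) = 1 − 0.466 = 0.534

0.534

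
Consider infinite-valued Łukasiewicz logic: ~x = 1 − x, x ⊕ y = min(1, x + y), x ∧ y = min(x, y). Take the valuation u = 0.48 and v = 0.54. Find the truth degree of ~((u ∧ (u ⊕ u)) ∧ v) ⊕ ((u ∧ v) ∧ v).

1.00

u ⊕ u = min(1, 0.48 + 0.48) = min(1, 0.96) = 0.96
u ∧ (u ⊕ u) = min(0.48, 0.96) = 0.48
(u ∧ (u ⊕ u)) ∧ v = min(0.48, 0.54) = 0.48
~((u ∧ (u ⊕ u)) ∧ v) = 1 − 0.48 = 0.52
u ∧ v = min(0.48, 0.54) = 0.48
(u ∧ v) ∧ v = min(0.48, 0.54) = 0.48
~((u ∧ (u ⊕ u)) ∧ v) ⊕ ((u ∧ v) ∧ v) = min(1, 0.52 + 0.48) = min(1, 1.00) = 1.00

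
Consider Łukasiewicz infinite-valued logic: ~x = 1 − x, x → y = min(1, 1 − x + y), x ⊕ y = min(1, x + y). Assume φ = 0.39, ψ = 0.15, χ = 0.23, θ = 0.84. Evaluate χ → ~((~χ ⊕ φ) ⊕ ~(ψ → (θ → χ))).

~χ = 1 − 0.23 = 0.77
~χ ⊕ φ = min(1, 0.77 + 0.39) = min(1, 1.16) = 1.00
θ → χ = min(1, 1 − 0.84 + 0.23) = min(1, 0.39) = 0.39
ψ → (θ → χ) = min(1, 1 − 0.15 + 0.39) = min(1, 1.24) = 1.00
~(ψ → (θ → χ)) = 1 − 1.00 = 0.00
(~χ ⊕ φ) ⊕ ~(ψ → (θ → χ)) = min(1, 1.00 + 0.00) = min(1, 1.00) = 1.00
~((~χ ⊕ φ) ⊕ ~(ψ → (θ → χ))) = 1 − 1.00 = 0.00
χ → ~((~χ ⊕ φ) ⊕ ~(ψ → (θ → χ))) = min(1, 1 − 0.23 + 0.00) = min(1, 0.77) = 0.77

0.77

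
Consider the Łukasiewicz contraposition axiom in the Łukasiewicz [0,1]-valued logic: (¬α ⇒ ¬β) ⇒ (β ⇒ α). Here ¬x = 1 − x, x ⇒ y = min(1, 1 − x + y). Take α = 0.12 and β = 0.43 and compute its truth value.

1.00

¬α = 1 − 0.12 = 0.88
¬β = 1 − 0.43 = 0.57
¬α ⇒ ¬β = min(1, 1 − 0.88 + 0.57) = min(1, 0.69) = 0.69
β ⇒ α = min(1, 1 − 0.43 + 0.12) = min(1, 0.69) = 0.69
(¬α ⇒ ¬β) ⇒ (β ⇒ α) = min(1, 1 − 0.69 + 0.69) = min(1, 1.00) = 1.00
(As expected: an axiom of Ł∞, always 1.)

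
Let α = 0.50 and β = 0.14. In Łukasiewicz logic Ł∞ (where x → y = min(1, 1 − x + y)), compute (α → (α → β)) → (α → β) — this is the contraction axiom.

α → β = min(1, 1 − 0.50 + 0.14) = min(1, 0.64) = 0.64
α → (α → β) = min(1, 1 − 0.50 + 0.64) = min(1, 1.14) = 1.00
(α → (α → β)) → (α → β) = min(1, 1 − 1.00 + 0.64) = min(1, 0.64) = 0.64
(The value 0.64 < 1 shows this instance is not satisfied; fails in Ł∞ (the t-norm is not idempotent).)

0.64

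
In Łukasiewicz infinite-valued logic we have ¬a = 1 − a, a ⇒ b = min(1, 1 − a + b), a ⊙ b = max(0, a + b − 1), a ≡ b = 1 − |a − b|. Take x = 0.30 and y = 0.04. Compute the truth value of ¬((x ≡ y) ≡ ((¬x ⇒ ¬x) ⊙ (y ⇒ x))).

0.26

x ≡ y = 1 − |0.30 − 0.04| = 1 − 0.26 = 0.74
¬x = 1 − 0.30 = 0.70
¬x ⇒ ¬x = min(1, 1 − 0.70 + 0.70) = min(1, 1.00) = 1.00
y ⇒ x = min(1, 1 − 0.04 + 0.30) = min(1, 1.26) = 1.00
(¬x ⇒ ¬x) ⊙ (y ⇒ x) = max(0, 1.00 + 1.00 − 1) = max(0, 1.00) = 1.00
(x ≡ y) ≡ ((¬x ⇒ ¬x) ⊙ (y ⇒ x)) = 1 − |0.74 − 1.00| = 1 − 0.26 = 0.74
¬((x ≡ y) ≡ ((¬x ⇒ ¬x) ⊙ (y ⇒ x))) = 1 − 0.74 = 0.26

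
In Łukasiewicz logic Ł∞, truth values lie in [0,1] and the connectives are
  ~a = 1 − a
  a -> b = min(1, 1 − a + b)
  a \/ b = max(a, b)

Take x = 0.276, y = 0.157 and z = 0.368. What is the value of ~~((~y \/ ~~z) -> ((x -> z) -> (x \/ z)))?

~y = 1 − 0.157 = 0.843
~z = 1 − 0.368 = 0.632
~~z = 1 − 0.632 = 0.368
~y \/ ~~z = max(0.843, 0.368) = 0.843
x -> z = min(1, 1 − 0.276 + 0.368) = min(1, 1.092) = 1.000
x \/ z = max(0.276, 0.368) = 0.368
(x -> z) -> (x \/ z) = min(1, 1 − 1.000 + 0.368) = min(1, 0.368) = 0.368
(~y \/ ~~z) -> ((x -> z) -> (x \/ z)) = min(1, 1 − 0.843 + 0.368) = min(1, 0.525) = 0.525
~((~y \/ ~~z) -> ((x -> z) -> (x \/ z))) = 1 − 0.525 = 0.475
~~((~y \/ ~~z) -> ((x -> z) -> (x \/ z))) = 1 − 0.475 = 0.525

0.525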